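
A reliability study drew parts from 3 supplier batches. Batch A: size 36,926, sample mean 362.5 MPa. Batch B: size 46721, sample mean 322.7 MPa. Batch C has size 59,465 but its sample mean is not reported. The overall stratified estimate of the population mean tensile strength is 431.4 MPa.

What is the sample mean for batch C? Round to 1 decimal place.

559.6

Σ Nₕx̄ₕ = N·μ, so 59465·x̄_C = 143112·431.4 − (36926·362.5 + 46721·322.7).
= 61738516.8 − 28462541.7 = 33275975.1.
x̄_C = 33275975.1 / 59465 = 559.589... → 559.6.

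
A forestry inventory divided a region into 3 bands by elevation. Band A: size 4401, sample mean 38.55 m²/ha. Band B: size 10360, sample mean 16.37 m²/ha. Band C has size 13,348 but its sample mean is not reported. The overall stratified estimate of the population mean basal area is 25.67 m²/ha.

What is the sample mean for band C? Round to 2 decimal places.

28.64

N = 4401 + 10360 + 13348 = 28109.
Overall total = μ·N = 25.67·28109 = 721558.03.
Subtract the known strata: 4401·38.55 + 10360·16.37 = 339251.75.
Remaining total for band C: 721558.03 − 339251.75 = 382306.28.
Divide by its size: 382306.28 / 13348 = 28.6415... → 28.64.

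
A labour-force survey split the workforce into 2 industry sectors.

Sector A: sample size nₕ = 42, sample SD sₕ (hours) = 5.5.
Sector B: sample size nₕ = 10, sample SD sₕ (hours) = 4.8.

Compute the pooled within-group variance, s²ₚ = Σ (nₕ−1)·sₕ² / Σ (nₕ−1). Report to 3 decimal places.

28.952

Degrees of freedom: 41 + 9 = 50.
Σ(nₕ−1)sₕ² = 41·30.25 + 9·23.04 = 1447.61.
s²ₚ = 1447.61 / 50 = 28.9522 → 28.952.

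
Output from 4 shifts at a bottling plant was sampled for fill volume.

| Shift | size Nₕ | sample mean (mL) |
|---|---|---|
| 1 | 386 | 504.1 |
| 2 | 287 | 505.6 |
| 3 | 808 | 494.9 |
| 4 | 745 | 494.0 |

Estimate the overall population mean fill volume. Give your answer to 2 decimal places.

497.57

N = 386 + 287 + 808 + 745 = 2226.
Weight each subgroup mean by Nₕ/N and sum.
Σ Nₕx̄ₕ = 386·504.1 + 287·505.6 + 808·494.9 + 745·494.0 = 194582.6 + 145107.2 + 399879.2 + 368030 = 1107599.
Divide by N: 1107599 / 2226 = 497.5737... → 497.57.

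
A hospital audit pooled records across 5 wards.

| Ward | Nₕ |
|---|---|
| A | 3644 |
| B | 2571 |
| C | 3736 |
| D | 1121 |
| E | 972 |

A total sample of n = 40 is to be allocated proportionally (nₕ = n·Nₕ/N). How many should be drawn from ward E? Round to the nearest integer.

Share of ward E = 972/12044 = 0.08070.
Allocate 40 × 0.08070 = 3.228... → 3.

3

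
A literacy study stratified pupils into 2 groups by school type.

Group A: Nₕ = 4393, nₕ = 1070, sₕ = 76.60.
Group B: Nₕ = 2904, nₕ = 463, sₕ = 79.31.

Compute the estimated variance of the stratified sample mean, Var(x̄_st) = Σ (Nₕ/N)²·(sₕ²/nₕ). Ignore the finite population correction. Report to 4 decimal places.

N = 7297; Wₕ = Nₕ/N.
group A: (4393/7297)²·76.60²/1070 = 1.9875015
group B: (2904/7297)²·79.31²/463 = 2.1516887
Sum = 4.1391903 → 4.1392.

4.1392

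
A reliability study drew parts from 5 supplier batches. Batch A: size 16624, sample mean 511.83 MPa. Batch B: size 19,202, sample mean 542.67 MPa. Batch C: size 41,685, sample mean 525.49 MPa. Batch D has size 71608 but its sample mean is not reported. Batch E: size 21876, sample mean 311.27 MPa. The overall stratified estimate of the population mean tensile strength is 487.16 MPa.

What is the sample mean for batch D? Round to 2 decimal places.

497.97

N = 16624 + 19202 + 41685 + 71608 + 21876 = 170995.
Overall total = μ·N = 487.16·170995 = 83301924.2.
Subtract the known strata: 16624·511.83 + 19202·542.67 + 41685·525.49 + 21876·311.27 = 47643404.43.
Remaining total for batch D: 83301924.2 − 47643404.43 = 35658519.77.
Divide by its size: 35658519.77 / 71608 = 497.9684... → 497.97.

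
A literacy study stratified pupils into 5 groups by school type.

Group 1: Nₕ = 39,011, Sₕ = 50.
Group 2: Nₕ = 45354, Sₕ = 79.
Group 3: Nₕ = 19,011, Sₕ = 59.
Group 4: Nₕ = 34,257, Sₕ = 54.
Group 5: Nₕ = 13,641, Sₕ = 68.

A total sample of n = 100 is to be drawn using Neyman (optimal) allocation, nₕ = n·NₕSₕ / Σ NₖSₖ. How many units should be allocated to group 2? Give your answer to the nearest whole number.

1: NₕSₕ = 39011·50 = 1950550
2: NₕSₕ = 45354·79 = 3582966
3: NₕSₕ = 19011·59 = 1121649
4: NₕSₕ = 34257·54 = 1849878
5: NₕSₕ = 13641·68 = 927588
Σ NₕSₕ = 9432631.
n_2 = 100·3582966/9432631 = 37.985... → 38.

38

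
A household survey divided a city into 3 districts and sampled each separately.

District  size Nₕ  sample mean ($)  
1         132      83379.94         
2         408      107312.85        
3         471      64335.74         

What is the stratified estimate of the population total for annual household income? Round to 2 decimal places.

85091928.42

1: 132·83379.94 = 11006152.08
2: 408·107312.85 = 43783642.8
3: 471·64335.74 = 30302133.54
τ̂ = Σ Nₕx̄ₕ = 85091928.42.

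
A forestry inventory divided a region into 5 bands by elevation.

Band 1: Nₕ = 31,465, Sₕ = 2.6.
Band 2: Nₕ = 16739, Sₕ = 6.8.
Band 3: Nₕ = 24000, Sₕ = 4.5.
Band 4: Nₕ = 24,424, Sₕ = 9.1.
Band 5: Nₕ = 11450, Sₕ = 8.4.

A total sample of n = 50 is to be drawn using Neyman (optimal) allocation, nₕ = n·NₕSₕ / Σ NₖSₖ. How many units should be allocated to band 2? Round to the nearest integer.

9

1: NₕSₕ = 31465·2.6 = 81809
2: NₕSₕ = 16739·6.8 = 113825.2
3: NₕSₕ = 24000·4.5 = 108000
4: NₕSₕ = 24424·9.1 = 222258.4
5: NₕSₕ = 11450·8.4 = 96180
Σ NₕSₕ = 622072.6.
n_2 = 50·113825.2/622072.6 = 9.149... → 9.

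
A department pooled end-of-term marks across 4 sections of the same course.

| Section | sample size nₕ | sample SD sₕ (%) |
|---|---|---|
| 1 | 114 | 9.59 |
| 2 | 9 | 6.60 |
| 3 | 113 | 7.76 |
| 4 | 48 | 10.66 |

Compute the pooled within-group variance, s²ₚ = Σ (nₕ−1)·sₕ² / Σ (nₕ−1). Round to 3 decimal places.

81.522

1: (114−1)·9.59² = 113·91.9681 = 10392.3953
2: (9−1)·6.60² = 8·43.56 = 348.48
3: (113−1)·7.76² = 112·60.2176 = 6744.3712
4: (48−1)·10.66² = 47·113.6356 = 5340.8732
Numerator = 22826.1197; denominator = Σ(nₕ−1) = 280.
s²ₚ = 22826.1197/280 = 81.52186... → 81.522.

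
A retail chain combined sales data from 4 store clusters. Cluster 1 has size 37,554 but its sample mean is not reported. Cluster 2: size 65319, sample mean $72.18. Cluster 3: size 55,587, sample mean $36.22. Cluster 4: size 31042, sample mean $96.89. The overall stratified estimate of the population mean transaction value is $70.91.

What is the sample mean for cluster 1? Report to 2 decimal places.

N = 37554 + 65319 + 55587 + 31042 = 189502.
Overall total = μ·N = 70.91·189502 = 13437586.82.
Subtract the known strata: 65319·72.18 + 55587·36.22 + 31042·96.89 = 9735745.94.
Remaining total for cluster 1: 13437586.82 − 9735745.94 = 3701840.88.
Divide by its size: 3701840.88 / 37554 = 98.5738... → 98.57.

98.57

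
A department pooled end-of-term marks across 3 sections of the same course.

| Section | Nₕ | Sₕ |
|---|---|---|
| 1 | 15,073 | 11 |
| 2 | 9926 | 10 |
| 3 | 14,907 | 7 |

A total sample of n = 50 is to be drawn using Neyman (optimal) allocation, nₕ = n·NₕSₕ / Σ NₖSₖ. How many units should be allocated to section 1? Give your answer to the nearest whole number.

22

Σ NₕSₕ = 15073·11 + 9926·10 + 14907·7 = 369412.
Share for 1: 165803/369412 = 0.44883.
n_1 = 50 × 0.44883 = 22.441... → 22.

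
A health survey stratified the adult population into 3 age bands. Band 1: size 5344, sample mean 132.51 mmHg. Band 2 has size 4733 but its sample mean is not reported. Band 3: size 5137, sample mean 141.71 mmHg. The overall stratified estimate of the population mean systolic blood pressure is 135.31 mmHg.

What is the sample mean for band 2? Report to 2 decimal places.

N = 5344 + 4733 + 5137 = 15214.
Overall total = μ·N = 135.31·15214 = 2058606.34.
Subtract the known strata: 5344·132.51 + 5137·141.71 = 1436097.71.
Remaining total for band 2: 2058606.34 − 1436097.71 = 622508.63.
Divide by its size: 622508.63 / 4733 = 131.5252... → 131.53.

131.53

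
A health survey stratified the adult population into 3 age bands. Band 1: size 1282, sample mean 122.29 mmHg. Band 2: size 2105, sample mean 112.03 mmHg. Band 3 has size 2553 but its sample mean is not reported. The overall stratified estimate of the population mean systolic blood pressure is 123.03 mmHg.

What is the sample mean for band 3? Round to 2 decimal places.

N = 1282 + 2105 + 2553 = 5940.
Overall total = μ·N = 123.03·5940 = 730798.2.
Subtract the known strata: 1282·122.29 + 2105·112.03 = 392598.93.
Remaining total for band 3: 730798.2 − 392598.93 = 338199.27.
Divide by its size: 338199.27 / 2553 = 132.4713... → 132.47.

132.47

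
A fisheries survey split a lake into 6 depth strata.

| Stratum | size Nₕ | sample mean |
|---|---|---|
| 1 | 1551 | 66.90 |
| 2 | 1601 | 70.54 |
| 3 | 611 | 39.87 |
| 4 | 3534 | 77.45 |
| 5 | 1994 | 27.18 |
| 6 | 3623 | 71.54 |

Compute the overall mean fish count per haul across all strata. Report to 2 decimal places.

x̄_st = (Σ Nₕx̄ₕ) / (Σ Nₕ) = (1551·66.90 + 1601·70.54 + 611·39.87 + 3534·77.45 + 1994·27.18 + 3623·71.54) / 12914
= 828151.65 / 12914 = 64.1282... → 64.13.

64.13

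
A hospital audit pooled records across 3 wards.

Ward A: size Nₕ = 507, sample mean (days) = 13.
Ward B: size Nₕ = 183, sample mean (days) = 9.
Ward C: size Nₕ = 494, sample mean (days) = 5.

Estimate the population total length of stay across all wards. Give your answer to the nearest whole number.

10708

Estimate total by summing Nₕ·x̄ₕ over strata.
507·13 + 183·9 + 494·5 = 6591 + 1647 + 2470 = 10708.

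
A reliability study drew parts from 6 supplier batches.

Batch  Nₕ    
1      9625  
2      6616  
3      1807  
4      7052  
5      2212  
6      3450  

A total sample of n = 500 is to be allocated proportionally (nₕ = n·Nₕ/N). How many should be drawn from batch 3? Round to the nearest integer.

Share of batch 3 = 1807/30762 = 0.05874.
Allocate 500 × 0.05874 = 29.371... → 29.

29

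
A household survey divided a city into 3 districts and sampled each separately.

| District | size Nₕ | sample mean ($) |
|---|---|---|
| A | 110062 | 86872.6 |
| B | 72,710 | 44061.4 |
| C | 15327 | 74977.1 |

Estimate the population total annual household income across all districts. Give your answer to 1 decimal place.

13914250506.9

Estimate total by summing Nₕ·x̄ₕ over strata.
110062·86872.6 + 72710·44061.4 + 15327·74977.1 = 9561372101.2 + 3203704394 + 1149174011.7 = 13914250506.9.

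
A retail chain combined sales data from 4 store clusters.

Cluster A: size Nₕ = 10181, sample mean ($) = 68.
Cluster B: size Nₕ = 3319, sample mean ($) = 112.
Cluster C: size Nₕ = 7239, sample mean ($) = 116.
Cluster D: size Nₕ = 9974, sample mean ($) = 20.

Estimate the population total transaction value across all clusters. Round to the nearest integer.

Estimate total by summing Nₕ·x̄ₕ over strata.
10181·68 + 3319·112 + 7239·116 + 9974·20 = 692308 + 371728 + 839724 + 199480 = 2103240.

2103240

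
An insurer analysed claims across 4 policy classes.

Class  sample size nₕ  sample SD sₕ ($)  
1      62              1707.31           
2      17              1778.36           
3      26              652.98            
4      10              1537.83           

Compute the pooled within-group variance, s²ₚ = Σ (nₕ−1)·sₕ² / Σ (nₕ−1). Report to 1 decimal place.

2345533.7

1: (62−1)·1707.31² = 61·2914907.4361 = 177809353.6021
2: (17−1)·1778.36² = 16·3162564.2896 = 50601028.6336
3: (26−1)·652.98² = 25·426382.8804 = 10659572.01
4: (10−1)·1537.83² = 9·2364921.1089 = 21284289.9801
Numerator = 260354244.2258; denominator = Σ(nₕ−1) = 111.
s²ₚ = 260354244.2258/111 = 2345533.732... → 2345533.7.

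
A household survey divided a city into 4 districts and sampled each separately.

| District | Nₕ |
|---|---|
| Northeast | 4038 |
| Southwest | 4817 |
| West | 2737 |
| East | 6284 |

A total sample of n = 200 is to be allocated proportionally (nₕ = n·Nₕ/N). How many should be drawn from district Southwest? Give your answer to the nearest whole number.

N = 4038 + 4817 + 2737 + 6284 = 17876.
n_Southwest = 200·4817/17876 = 53.893... → 54.

54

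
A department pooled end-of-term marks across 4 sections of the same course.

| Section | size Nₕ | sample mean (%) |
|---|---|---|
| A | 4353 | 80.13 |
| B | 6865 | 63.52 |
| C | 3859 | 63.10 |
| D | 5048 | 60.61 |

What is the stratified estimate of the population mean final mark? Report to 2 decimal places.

66.30

x̄_st = (Σ Nₕx̄ₕ) / (Σ Nₕ) = (4353·80.13 + 6865·63.52 + 3859·63.10 + 5048·60.61) / 20125
= 1334332.87 / 20125 = 66.3023... → 66.30.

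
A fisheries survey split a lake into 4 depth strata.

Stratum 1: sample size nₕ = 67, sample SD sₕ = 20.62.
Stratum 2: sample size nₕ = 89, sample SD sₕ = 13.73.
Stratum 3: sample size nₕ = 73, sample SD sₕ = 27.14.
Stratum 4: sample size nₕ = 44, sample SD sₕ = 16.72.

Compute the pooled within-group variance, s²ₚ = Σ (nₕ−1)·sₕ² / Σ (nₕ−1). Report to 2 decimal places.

407.83

1: (67−1)·20.62² = 66·425.1844 = 28062.1704
2: (89−1)·13.73² = 88·188.5129 = 16589.1352
3: (73−1)·27.14² = 72·736.5796 = 53033.7312
4: (44−1)·16.72² = 43·279.5584 = 12021.0112
Numerator = 109706.048; denominator = Σ(nₕ−1) = 269.
s²ₚ = 109706.048/269 = 407.8292... → 407.83.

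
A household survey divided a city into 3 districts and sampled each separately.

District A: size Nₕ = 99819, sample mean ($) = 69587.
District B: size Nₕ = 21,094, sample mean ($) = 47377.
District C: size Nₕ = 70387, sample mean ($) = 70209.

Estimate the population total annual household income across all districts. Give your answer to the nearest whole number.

12887276074

Estimate total by summing Nₕ·x̄ₕ over strata.
99819·69587 + 21094·47377 + 70387·70209 = 6946104753 + 999370438 + 4941800883 = 12887276074.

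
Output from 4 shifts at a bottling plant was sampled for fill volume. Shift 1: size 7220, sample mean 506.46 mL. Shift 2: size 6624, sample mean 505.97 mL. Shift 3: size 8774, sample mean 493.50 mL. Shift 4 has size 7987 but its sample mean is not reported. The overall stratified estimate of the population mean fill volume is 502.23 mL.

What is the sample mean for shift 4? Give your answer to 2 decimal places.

504.89

N = 7220 + 6624 + 8774 + 7987 = 30605.
Overall total = μ·N = 502.23·30605 = 15370749.15.
Subtract the known strata: 7220·506.46 + 6624·505.97 + 8774·493.50 = 11338155.48.
Remaining total for shift 4: 15370749.15 − 11338155.48 = 4032593.67.
Divide by its size: 4032593.67 / 7987 = 504.8947... → 504.89.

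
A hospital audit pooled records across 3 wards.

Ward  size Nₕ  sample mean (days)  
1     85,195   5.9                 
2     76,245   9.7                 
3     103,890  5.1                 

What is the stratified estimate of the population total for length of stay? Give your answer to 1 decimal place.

1772066.0

1: 85195·5.9 = 502650.5
2: 76245·9.7 = 739576.5
3: 103890·5.1 = 529839
τ̂ = Σ Nₕx̄ₕ = 1772066.0.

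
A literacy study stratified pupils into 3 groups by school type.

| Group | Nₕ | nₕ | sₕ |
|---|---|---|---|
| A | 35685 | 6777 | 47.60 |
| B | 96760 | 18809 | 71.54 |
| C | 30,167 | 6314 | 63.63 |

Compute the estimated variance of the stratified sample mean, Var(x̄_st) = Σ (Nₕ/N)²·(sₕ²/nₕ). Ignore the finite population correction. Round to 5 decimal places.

N = 162612; Wₕ = Nₕ/N.
group A: (35685/162612)²·47.60²/6777 = 0.01610062
group B: (96760/162612)²·71.54²/18809 = 0.09634268
group C: (30167/162612)²·63.63²/6314 = 0.02206878
Sum = 0.13451208 → 0.13451.

0.13451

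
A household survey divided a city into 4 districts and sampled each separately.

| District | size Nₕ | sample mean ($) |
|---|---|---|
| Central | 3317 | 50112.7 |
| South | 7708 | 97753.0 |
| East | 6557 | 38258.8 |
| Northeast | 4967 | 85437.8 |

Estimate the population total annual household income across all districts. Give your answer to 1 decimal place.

1594936454.1

Central: 3317·50112.7 = 166223825.9
South: 7708·97753.0 = 753480124
East: 6557·38258.8 = 250862951.6
Northeast: 4967·85437.8 = 424369552.6
τ̂ = Σ Nₕx̄ₕ = 1594936454.1.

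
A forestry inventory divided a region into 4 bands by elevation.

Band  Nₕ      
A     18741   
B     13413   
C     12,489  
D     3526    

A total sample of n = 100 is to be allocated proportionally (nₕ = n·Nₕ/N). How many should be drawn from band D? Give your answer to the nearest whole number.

7

Share of band D = 3526/48169 = 0.07320.
Allocate 100 × 0.07320 = 7.320... → 7.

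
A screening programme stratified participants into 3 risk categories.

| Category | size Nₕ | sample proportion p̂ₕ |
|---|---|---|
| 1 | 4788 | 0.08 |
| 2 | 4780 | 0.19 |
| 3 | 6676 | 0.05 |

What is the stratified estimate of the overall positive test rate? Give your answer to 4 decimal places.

0.1000

Wₕ = Nₕ/N with N = 16244: 0.2948, 0.2943, 0.4110.
p̂_st = 0.2948·0.08 + 0.2943·0.19 + 0.4110·0.05 ≈ 0.100039... → 0.1000.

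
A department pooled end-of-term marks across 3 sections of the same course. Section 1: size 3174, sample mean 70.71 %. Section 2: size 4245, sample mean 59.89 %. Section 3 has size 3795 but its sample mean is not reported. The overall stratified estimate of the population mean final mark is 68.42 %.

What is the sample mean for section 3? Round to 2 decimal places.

N = 3174 + 4245 + 3795 = 11214.
Overall total = μ·N = 68.42·11214 = 767261.88.
Subtract the known strata: 3174·70.71 + 4245·59.89 = 478666.59.
Remaining total for section 3: 767261.88 − 478666.59 = 288595.29.
Divide by its size: 288595.29 / 3795 = 76.0462... → 76.05.

76.05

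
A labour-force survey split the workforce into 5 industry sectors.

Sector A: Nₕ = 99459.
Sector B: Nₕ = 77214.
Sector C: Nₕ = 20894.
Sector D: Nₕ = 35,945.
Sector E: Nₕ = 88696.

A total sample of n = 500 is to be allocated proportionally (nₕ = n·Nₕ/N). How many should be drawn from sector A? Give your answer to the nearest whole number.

N = 99459 + 77214 + 20894 + 35945 + 88696 = 322208.
n_A = 500·99459/322208 = 154.340... → 154.

154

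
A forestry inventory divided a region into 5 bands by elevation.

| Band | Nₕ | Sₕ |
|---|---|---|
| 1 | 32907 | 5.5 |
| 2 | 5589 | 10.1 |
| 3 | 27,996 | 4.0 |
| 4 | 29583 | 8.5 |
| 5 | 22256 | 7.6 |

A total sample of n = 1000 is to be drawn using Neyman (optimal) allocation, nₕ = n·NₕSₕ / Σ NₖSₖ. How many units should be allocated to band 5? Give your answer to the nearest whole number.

220

1: NₕSₕ = 32907·5.5 = 180988.5
2: NₕSₕ = 5589·10.1 = 56448.9
3: NₕSₕ = 27996·4.0 = 111984
4: NₕSₕ = 29583·8.5 = 251455.5
5: NₕSₕ = 22256·7.6 = 169145.6
Σ NₕSₕ = 770022.5.
n_5 = 1000·169145.6/770022.5 = 219.663... → 220.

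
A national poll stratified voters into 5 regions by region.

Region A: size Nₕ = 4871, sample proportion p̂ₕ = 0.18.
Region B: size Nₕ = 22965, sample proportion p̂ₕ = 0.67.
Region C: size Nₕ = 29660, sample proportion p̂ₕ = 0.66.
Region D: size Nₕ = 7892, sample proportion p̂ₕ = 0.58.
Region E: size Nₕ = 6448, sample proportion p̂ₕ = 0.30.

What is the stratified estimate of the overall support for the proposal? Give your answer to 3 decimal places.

N = 4871 + 22965 + 29660 + 7892 + 6448 = 71836.
Overall proportion = Σ (Nₕ/N)·p̂ₕ.
Σ Nₕp̂ₕ = 876.78 + 15386.55 + 19575.6 + 4577.36 + 1934.4 = 42350.69.
42350.69 / 71836 = 0.58955... → 0.590.

0.590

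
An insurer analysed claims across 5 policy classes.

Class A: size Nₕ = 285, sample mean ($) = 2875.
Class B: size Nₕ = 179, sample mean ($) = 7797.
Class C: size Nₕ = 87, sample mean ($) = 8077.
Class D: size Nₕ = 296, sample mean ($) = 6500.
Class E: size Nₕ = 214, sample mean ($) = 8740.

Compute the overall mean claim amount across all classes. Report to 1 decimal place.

6326.2

x̄_st = (Σ Nₕx̄ₕ) / (Σ Nₕ) = (285·2875 + 179·7797 + 87·8077 + 296·6500 + 214·8740) / 1061
= 6712097 / 1061 = 6326.199... → 6326.2.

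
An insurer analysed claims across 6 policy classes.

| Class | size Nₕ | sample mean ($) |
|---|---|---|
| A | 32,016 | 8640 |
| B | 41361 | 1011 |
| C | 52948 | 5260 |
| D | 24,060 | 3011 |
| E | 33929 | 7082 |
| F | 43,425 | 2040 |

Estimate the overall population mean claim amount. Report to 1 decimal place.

N = 227739; weights Wₕ = Nₕ/N = (0.1406, 0.1816, 0.2325, 0.1056, 0.1490, 0.1907).
x̄_st = Σ Wₕ·x̄ₕ = 0.1406·8640 + 0.1816·1011 + 0.2325·5260 + 0.1056·3011 + 0.1490·7082 + 0.1907·2040 ≈ 4383.340...
→ 4383.3.

4383.3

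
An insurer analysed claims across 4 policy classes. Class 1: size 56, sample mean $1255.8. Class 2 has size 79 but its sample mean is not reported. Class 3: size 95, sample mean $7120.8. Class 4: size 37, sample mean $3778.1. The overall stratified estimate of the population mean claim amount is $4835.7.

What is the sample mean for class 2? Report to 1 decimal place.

5120.8

Σ Nₕx̄ₕ = N·μ, so 79·x̄_2 = 267·4835.7 − (56·1255.8 + 95·7120.8 + 37·3778.1).
= 1291131.9 − 886590.5 = 404541.4.
x̄_2 = 404541.4 / 79 = 5120.777... → 5120.8.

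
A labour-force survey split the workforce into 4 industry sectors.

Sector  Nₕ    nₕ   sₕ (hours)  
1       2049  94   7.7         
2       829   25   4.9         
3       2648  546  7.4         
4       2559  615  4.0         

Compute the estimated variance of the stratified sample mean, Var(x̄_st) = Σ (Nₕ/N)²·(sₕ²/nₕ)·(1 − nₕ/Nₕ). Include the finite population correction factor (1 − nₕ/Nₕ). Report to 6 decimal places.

N = 8085; Wₕ = Nₕ/N.
sector 1: (2049/8085)²·7.7²/94·(1 − 94/2049) = 0.038652916
sector 2: (829/8085)²·4.9²/25·(1 − 25/829) = 0.009792705
sector 3: (2648/8085)²·7.4²/546·(1 − 546/2648) = 0.008540070
sector 4: (2559/8085)²·4.0²/615·(1 − 615/2559) = 0.001979937
Sum = 0.058965629 → 0.058966.

0.058966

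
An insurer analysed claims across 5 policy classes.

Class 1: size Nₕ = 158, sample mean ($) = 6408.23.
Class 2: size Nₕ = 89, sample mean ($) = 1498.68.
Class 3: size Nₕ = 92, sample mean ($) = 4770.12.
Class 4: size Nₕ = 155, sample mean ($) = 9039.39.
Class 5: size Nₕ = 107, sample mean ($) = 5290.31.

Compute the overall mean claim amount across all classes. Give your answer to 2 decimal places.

N = 601; weights Wₕ = Nₕ/N = (0.2629, 0.1481, 0.1531, 0.2579, 0.1780).
x̄_st = Σ Wₕ·x̄ₕ = 0.2629·6408.23 + 0.1481·1498.68 + 0.1531·4770.12 + 0.2579·9039.39 + 0.1780·5290.31 ≈ 5909.9876...
→ 5909.99.

5909.99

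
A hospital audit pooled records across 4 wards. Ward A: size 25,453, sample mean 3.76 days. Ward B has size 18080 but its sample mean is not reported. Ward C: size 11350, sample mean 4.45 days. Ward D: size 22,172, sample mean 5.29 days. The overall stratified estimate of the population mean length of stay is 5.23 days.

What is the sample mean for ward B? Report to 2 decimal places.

7.72

Σ Nₕx̄ₕ = N·μ, so 18080·x̄_B = 77055·5.23 − (25453·3.76 + 11350·4.45 + 22172·5.29).
= 402997.65 − 263500.66 = 139496.99.
x̄_B = 139496.99 / 18080 = 7.7155... → 7.72.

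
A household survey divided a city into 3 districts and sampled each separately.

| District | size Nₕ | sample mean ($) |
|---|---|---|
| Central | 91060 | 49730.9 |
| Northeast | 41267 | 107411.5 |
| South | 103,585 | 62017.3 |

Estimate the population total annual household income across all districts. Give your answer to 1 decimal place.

Estimate total by summing Nₕ·x̄ₕ over strata.
91060·49730.9 + 41267·107411.5 + 103585·62017.3 = 4528495754 + 4432550370.5 + 6424062020.5 = 15385108145.0.

15385108145.0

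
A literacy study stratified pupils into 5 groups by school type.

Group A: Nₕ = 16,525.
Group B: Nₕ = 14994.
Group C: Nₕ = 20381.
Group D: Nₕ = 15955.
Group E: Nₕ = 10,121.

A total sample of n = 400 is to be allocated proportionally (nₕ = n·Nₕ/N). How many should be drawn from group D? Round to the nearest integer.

82

N = 16525 + 14994 + 20381 + 15955 + 10121 = 77976.
n_D = 400·15955/77976 = 81.846... → 82.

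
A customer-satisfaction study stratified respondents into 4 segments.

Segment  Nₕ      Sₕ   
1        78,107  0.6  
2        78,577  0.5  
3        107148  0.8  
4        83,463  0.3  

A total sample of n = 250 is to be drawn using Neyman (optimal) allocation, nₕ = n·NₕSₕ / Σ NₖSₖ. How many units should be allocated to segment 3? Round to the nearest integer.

Σ NₕSₕ = 78107·0.6 + 78577·0.5 + 107148·0.8 + 83463·0.3 = 196910.
Share for 3: 85718.4/196910 = 0.43532.
n_3 = 250 × 0.43532 = 108.829... → 109.

109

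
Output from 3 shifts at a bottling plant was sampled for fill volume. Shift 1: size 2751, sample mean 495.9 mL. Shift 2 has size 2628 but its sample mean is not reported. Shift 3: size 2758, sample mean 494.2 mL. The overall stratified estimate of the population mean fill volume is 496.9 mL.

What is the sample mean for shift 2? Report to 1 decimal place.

500.8

N = 2751 + 2628 + 2758 = 8137.
Overall total = μ·N = 496.9·8137 = 4043275.3.
Subtract the known strata: 2751·495.9 + 2758·494.2 = 2727224.5.
Remaining total for shift 2: 4043275.3 − 2727224.5 = 1316050.8.
Divide by its size: 1316050.8 / 2628 = 500.780... → 500.8.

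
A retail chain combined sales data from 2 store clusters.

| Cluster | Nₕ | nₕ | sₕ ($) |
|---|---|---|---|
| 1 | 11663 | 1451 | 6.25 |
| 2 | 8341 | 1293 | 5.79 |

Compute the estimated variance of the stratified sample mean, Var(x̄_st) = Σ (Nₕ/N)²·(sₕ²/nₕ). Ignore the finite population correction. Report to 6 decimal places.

N = 20004; Wₕ = Nₕ/N.
cluster 1: (11663/20004)²·6.25²/1451 = 0.009151230
cluster 2: (8341/20004)²·5.79²/1293 = 0.004507764
Sum = 0.013658994 → 0.013659.

0.013659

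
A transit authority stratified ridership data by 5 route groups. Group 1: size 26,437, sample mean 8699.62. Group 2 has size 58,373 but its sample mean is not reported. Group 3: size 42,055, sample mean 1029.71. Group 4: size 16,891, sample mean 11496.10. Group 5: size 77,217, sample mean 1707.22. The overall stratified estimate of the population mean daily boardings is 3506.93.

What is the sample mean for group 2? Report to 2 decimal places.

3008.81

Σ Nₕx̄ₕ = N·μ, so 58373·x̄_2 = 220973·3506.93 − (26437·8699.62 + 42055·1029.71 + 16891·11496.10 + 77217·1707.22).
= 774936842.89 − 599303339.83 = 175633503.06.
x̄_2 = 175633503.06 / 58373 = 3008.8141... → 3008.81.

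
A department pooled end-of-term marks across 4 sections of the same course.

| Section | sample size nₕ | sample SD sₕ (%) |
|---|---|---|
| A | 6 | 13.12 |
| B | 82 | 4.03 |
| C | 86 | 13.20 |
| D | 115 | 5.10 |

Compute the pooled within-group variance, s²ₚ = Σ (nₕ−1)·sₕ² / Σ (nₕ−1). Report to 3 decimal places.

A: (6−1)·13.12² = 5·172.1344 = 860.672
B: (82−1)·4.03² = 81·16.2409 = 1315.5129
C: (86−1)·13.20² = 85·174.24 = 14810.4
D: (115−1)·5.10² = 114·26.01 = 2965.14
Numerator = 19951.7249; denominator = Σ(nₕ−1) = 285.
s²ₚ = 19951.7249/285 = 70.00605... → 70.006.

70.006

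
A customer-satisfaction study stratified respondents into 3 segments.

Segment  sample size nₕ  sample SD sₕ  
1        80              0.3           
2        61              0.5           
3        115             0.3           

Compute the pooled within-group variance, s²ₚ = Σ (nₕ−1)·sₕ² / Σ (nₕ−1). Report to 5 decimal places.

Degrees of freedom: 79 + 60 + 114 = 253.
Σ(nₕ−1)sₕ² = 79·0.09 + 60·0.25 + 114·0.09 = 32.37.
s²ₚ = 32.37 / 253 = 0.1279447... → 0.12794.

0.12794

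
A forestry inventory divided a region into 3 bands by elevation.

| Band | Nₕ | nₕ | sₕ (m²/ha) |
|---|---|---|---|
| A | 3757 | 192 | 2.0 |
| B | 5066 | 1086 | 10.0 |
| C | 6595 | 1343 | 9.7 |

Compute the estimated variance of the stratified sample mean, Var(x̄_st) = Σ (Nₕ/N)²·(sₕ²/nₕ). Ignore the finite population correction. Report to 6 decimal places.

N = 15418; Wₕ = Nₕ/N.
band A: (3757/15418)²·2.0²/192 = 0.001237044
band B: (5066/15418)²·10.0²/1086 = 0.009941329
band C: (6595/15418)²·9.7²/1343 = 0.012818611
Sum = 0.023996984 → 0.023997.

0.023997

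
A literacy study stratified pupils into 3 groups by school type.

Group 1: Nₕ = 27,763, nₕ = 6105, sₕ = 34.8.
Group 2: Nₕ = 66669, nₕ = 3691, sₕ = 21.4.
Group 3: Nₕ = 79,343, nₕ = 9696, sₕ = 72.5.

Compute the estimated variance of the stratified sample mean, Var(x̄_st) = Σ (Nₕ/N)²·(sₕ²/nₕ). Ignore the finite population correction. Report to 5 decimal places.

N = 173775; Wₕ = Nₕ/N.
group 1: (27763/173775)²·34.8²/6105 = 0.00506327
group 2: (66669/173775)²·21.4²/3691 = 0.01826236
group 3: (79343/173775)²·72.5²/9696 = 0.11301239
Sum = 0.13633801 → 0.13634.

0.13634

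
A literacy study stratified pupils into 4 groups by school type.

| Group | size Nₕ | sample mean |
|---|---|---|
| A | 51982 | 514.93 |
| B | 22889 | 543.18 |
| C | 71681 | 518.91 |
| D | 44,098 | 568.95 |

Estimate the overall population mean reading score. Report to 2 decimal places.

532.31

x̄_st = (Σ Nₕx̄ₕ) / (Σ Nₕ) = (51982·514.93 + 22889·543.18 + 71681·518.91 + 44098·568.95) / 190650
= 101485483.09 / 190650 = 532.3131... → 532.31.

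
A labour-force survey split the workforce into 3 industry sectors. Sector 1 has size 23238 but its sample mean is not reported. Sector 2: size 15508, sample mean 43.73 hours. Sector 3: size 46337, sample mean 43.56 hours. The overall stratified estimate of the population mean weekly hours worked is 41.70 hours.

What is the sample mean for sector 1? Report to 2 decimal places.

Σ Nₕx̄ₕ = N·μ, so 23238·x̄_1 = 85083·41.70 − (15508·43.73 + 46337·43.56).
= 3547961.1 − 2696604.56 = 851356.54.
x̄_1 = 851356.54 / 23238 = 36.6364... → 36.64.

36.64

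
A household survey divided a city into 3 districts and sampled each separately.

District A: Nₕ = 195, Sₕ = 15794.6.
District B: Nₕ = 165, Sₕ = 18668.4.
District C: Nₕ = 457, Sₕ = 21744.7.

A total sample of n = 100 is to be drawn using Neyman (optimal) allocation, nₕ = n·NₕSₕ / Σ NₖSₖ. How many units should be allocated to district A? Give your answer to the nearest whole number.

Σ NₕSₕ = 195·15794.6 + 165·18668.4 + 457·21744.7 = 16097560.9.
Share for A: 3079947/16097560.9 = 0.19133.
n_A = 100 × 0.19133 = 19.133... → 19.

19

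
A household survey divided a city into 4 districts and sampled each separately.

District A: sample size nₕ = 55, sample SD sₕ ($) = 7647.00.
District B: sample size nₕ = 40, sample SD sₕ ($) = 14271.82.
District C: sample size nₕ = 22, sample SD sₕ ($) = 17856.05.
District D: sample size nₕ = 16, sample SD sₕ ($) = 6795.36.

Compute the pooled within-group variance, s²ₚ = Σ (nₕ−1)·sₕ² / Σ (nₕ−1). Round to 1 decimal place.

A: (55−1)·7647.00² = 54·58476609 = 3157736886
B: (40−1)·14271.82² = 39·203684846.1124 = 7943708998.3836
C: (22−1)·17856.05² = 21·318838521.6025 = 6695608953.6525
D: (16−1)·6795.36² = 15·46176917.5296 = 692653762.944
Numerator = 18489708600.9801; denominator = Σ(nₕ−1) = 129.
s²ₚ = 18489708600.9801/129 = 143331074.426... → 143331074.4.

143331074.4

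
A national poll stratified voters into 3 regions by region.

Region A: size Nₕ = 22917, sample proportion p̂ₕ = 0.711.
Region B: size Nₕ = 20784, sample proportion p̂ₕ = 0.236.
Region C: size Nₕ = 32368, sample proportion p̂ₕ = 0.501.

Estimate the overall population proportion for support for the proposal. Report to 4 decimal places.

N = 22917 + 20784 + 32368 = 76069.
Overall proportion = Σ (Nₕ/N)·p̂ₕ.
Σ Nₕp̂ₕ = 16293.987 + 4905.024 + 16216.368 = 37415.379.
37415.379 / 76069 = 0.491861... → 0.4919.

0.4919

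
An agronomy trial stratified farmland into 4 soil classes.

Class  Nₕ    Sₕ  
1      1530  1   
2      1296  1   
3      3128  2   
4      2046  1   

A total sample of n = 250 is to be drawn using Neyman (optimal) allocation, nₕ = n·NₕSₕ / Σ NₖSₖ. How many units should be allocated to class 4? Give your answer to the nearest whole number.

Σ NₕSₕ = 1530·1 + 1296·1 + 3128·2 + 2046·1 = 11128.
Share for 4: 2046/11128 = 0.18386.
n_4 = 250 × 0.18386 = 45.965... → 46.

46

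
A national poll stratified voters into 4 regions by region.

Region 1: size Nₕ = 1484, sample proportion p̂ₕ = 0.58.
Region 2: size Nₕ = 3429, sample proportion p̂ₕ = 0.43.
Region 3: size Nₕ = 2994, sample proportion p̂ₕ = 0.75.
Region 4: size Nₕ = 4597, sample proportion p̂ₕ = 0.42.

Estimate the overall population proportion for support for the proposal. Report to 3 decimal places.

N = 1484 + 3429 + 2994 + 4597 = 12504.
Overall proportion = Σ (Nₕ/N)·p̂ₕ.
Σ Nₕp̂ₕ = 860.72 + 1474.47 + 2245.5 + 1930.74 = 6511.43.
6511.43 / 12504 = 0.52075... → 0.521.

0.521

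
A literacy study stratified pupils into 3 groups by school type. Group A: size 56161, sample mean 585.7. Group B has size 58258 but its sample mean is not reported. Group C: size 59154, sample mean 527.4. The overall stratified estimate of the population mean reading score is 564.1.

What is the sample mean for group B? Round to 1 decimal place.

Σ Nₕx̄ₕ = N·μ, so 58258·x̄_B = 173573·564.1 − (56161·585.7 + 59154·527.4).
= 97912529.3 − 64091317.3 = 33821212.
x̄_B = 33821212 / 58258 = 580.542... → 580.5.

580.5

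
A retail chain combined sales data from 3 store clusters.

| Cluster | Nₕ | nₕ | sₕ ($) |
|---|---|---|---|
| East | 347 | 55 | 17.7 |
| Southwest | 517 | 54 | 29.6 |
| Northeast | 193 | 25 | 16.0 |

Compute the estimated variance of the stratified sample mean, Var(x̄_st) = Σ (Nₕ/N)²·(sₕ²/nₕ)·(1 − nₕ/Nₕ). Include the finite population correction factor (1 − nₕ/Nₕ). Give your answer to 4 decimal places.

N = 1057; Wₕ = Nₕ/N.
cluster East: (347/1057)²·17.7²/55·(1 − 55/347) = 0.5165902
cluster Southwest: (517/1057)²·29.6²/54·(1 − 54/517) = 3.4762518
cluster Northeast: (193/1057)²·16.0²/25·(1 − 25/193) = 0.2971779
Sum = 4.2900199 → 4.2900.

4.2900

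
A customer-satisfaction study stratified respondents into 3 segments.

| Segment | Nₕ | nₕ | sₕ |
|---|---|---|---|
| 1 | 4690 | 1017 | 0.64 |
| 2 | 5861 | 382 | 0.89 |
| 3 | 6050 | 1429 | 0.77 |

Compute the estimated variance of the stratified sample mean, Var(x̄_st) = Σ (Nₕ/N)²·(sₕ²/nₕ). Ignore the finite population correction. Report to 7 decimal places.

N = 16601; Wₕ = Nₕ/N.
segment 1: (4690/16601)²·0.64²/1017 = 0.0000321452
segment 2: (5861/16601)²·0.89²/382 = 0.0002584590
segment 3: (6050/16601)²·0.77²/1429 = 0.0000551051
Sum = 0.0003457092 → 0.0003457.

0.0003457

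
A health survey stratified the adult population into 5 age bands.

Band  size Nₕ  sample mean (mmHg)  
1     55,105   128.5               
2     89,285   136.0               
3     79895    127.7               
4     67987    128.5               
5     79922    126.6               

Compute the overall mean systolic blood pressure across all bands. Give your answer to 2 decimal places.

x̄_st = (Σ Nₕx̄ₕ) / (Σ Nₕ) = (55105·128.5 + 89285·136.0 + 79895·127.7 + 67987·128.5 + 79922·126.6) / 372194
= 48280798.7 / 372194 = 129.7194... → 129.72.

129.72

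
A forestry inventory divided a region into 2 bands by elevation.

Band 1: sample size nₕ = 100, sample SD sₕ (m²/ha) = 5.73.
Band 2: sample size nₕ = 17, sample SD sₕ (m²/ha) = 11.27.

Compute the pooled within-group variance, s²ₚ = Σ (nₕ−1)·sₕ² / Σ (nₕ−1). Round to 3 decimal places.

45.936

1: (100−1)·5.73² = 99·32.8329 = 3250.4571
2: (17−1)·11.27² = 16·127.0129 = 2032.2064
Numerator = 5282.6635; denominator = Σ(nₕ−1) = 115.
s²ₚ = 5282.6635/115 = 45.93620... → 45.936.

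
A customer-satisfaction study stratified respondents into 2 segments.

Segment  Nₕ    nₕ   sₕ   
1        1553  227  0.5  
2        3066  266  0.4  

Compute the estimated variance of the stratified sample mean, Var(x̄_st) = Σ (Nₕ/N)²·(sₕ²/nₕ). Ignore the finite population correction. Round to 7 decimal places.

N = 4619; Wₕ = Nₕ/N.
segment 1: (1553/4619)²·0.5²/227 = 0.0001244976
segment 2: (3066/4619)²·0.4²/266 = 0.0002650249
Sum = 0.0003895226 → 0.0003895.

0.0003895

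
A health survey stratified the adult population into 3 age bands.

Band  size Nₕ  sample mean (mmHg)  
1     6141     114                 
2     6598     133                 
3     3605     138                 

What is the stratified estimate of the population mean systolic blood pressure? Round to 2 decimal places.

N = 16344; weights Wₕ = Nₕ/N = (0.3757, 0.4037, 0.2206).
x̄_st = Σ Wₕ·x̄ₕ = 0.3757·114 + 0.4037·133 + 0.2206·138 ≈ 126.9639...
→ 126.96.

126.96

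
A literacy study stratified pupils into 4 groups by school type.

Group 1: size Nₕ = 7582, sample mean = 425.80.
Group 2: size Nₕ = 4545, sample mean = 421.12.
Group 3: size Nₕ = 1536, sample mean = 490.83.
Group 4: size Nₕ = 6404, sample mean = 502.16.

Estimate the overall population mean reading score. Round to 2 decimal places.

N = 7582 + 4545 + 1536 + 6404 = 20067.
Overall mean = Σ (Nₕ/N)·x̄ₕ — weight by population share, not a simple average.
Σ Nₕx̄ₕ = 7582·425.80 + 4545·421.12 + 1536·490.83 + 6404·502.16 = 3228415.6 + 1913990.4 + 753914.88 + 3215832.64 = 9112153.52.
Divide by N: 9112153.52 / 20067 = 454.0865... → 454.09.

454.09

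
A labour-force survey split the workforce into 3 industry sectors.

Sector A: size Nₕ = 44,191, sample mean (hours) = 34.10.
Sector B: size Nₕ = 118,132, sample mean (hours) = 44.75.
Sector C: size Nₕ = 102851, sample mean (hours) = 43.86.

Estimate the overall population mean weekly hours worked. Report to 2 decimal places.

x̄_st = (Σ Nₕx̄ₕ) / (Σ Nₕ) = (44191·34.10 + 118132·44.75 + 102851·43.86) / 265174
= 11304364.96 / 265174 = 42.6300... → 42.63.

42.63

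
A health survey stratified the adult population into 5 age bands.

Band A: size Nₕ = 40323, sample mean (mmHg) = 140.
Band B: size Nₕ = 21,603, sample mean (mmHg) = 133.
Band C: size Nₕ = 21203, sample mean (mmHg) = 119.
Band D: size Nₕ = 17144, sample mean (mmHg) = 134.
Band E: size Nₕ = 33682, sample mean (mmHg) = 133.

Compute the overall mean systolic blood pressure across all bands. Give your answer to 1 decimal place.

x̄_st = (Σ Nₕx̄ₕ) / (Σ Nₕ) = (40323·140 + 21603·133 + 21203·119 + 17144·134 + 33682·133) / 133955
= 17818578 / 133955 = 133.019... → 133.0.

133.0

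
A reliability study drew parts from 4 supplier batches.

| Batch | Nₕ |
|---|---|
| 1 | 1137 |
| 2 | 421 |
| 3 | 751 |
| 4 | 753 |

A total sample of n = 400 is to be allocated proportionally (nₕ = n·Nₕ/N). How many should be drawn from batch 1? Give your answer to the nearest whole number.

Share of batch 1 = 1137/3062 = 0.37133.
Allocate 400 × 0.37133 = 148.530... → 149.

149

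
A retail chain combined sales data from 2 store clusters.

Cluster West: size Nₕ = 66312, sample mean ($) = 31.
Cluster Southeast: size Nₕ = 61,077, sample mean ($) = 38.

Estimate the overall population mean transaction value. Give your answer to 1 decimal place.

34.4

N = 127389; weights Wₕ = Nₕ/N = (0.5205, 0.4795).
x̄_st = Σ Wₕ·x̄ₕ = 0.5205·31 + 0.4795·38 ≈ 34.356...
→ 34.4.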